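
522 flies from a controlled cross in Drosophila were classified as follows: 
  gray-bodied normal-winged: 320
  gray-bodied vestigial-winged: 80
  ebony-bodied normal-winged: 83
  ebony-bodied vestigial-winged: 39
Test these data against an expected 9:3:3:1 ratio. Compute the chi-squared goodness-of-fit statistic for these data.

9.140

Under the 9:3:3:1 hypothesis (Σ ratio = 16, N = 522):
  gray-bodied normal-winged: 522 × 9/16 = 293.625
  gray-bodied vestigial-winged: 522 × 3/16 = 97.875
  ebony-bodied normal-winged: 522 × 3/16 = 97.875
  ebony-bodied vestigial-winged: 522 × 1/16 = 32.625
χ² = Σ (O − E)² / E
  gray-bodied normal-winged: (320 − 293.625)² / 293.625 = 2.3691
  gray-bodied vestigial-winged: (80 − 97.875)² / 97.875 = 3.2645
  ebony-bodied normal-winged: (83 − 97.875)² / 97.875 = 2.2607
  ebony-bodied vestigial-winged: (39 − 32.625)² / 32.625 = 1.2457
χ² = 2.3691 + 3.2645 + 2.2607 + 1.2457 = 9.140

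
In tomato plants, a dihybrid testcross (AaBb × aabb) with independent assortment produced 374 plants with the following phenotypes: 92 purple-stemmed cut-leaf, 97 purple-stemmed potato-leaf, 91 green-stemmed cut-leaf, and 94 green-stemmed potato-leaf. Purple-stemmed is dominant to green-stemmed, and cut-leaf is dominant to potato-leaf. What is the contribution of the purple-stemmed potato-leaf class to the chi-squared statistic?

A dihybrid testcross with independent assortment gives a 1:1:1:1 ratio.
Expected counts for N = 374 under a 1:1:1:1 ratio (total parts = 4):
  purple-stemmed cut-leaf: 374 × 1/4 = 93.5
  purple-stemmed potato-leaf: 374 × 1/4 = 93.5
  green-stemmed cut-leaf: 374 × 1/4 = 93.5
  green-stemmed potato-leaf: 374 × 1/4 = 93.5
Contribution of purple-stemmed potato-leaf: (97 − 93.5)² / 93.5 = 0.1310

0.131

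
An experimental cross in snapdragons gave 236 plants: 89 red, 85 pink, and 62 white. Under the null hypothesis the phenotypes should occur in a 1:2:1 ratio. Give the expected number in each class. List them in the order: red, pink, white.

59, 118, 59

The 1:2:1 ratio has 4 parts, so with N = 236 the expected counts are:
  red: 236 × 1/4 = 59
  pink: 236 × 2/4 = 118
  white: 236 × 1/4 = 59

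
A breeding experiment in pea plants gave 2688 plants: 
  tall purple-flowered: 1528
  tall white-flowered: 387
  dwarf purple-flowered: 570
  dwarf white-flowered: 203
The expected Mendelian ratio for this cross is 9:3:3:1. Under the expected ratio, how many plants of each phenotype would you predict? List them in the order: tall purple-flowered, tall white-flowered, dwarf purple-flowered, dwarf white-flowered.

1512, 504, 504, 168

Under the 9:3:3:1 hypothesis (Σ ratio = 16, N = 2688):
  tall purple-flowered: 2688 × 9/16 = 1512
  tall white-flowered: 2688 × 3/16 = 504
  dwarf purple-flowered: 2688 × 3/16 = 504
  dwarf white-flowered: 2688 × 1/16 = 168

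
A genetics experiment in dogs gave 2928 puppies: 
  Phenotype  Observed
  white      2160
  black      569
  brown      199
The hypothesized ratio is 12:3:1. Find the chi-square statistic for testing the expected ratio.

Under the 12:3:1 hypothesis (Σ ratio = 16, N = 2928):
  white: 2928 × 12/16 = 2196
  black: 2928 × 3/16 = 549
  brown: 2928 × 1/16 = 183
χ² = Σ (O − E)² / E
  white: (2160 − 2196)² / 2196 = 0.5902
  black: (569 − 549)² / 549 = 0.7286
  brown: (199 − 183)² / 183 = 1.3989
χ² = 0.5902 + 0.7286 + 1.3989 = 2.7177 ≈ 2.718

2.718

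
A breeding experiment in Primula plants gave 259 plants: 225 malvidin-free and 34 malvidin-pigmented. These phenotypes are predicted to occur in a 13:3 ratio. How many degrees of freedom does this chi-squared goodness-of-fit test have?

A goodness-of-fit test with 2 phenotype classes has df = 2 − 1 = 1.

1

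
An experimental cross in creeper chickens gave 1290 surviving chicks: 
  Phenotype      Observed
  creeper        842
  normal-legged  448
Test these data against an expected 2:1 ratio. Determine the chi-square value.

Total ratio parts = 3. Expected numbers out of 1290:
  creeper: 1290 × 2/3 = 860
  normal-legged: 1290 × 1/3 = 430
χ² = Σ (O − E)² / E
  creeper: (842 − 860)² / 860 = 0.3767
  normal-legged: (448 − 430)² / 430 = 0.7535
χ² = 0.3767 + 0.7535 = 1.1302 ≈ 1.130

1.130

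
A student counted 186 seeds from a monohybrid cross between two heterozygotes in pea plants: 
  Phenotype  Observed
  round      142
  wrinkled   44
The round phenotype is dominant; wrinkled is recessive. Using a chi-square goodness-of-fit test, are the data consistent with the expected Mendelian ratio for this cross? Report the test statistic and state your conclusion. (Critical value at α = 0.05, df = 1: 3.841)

0.179; consistent

For a monohybrid cross between heterozygotes with complete dominance, the expected phenotypic ratio is 3:1.
Under the 3:1 hypothesis (Σ ratio = 4, N = 186):
  round: 186 × 3/4 = 139.5
  wrinkled: 186 × 1/4 = 46.5
χ² = Σ (O − E)² / E
  round: (142 − 139.5)² / 139.5 = 0.0448
  wrinkled: (44 − 46.5)² / 46.5 = 0.1344
χ² = 0.0448 + 0.1344 = 0.1792 ≈ 0.179
Degrees of freedom = 2 − 1 = 1; critical value at α = 0.05 is 3.841.
Since 0.179 < 3.841, we fail to reject the null hypothesis — the data are consistent with the 3:1 ratio.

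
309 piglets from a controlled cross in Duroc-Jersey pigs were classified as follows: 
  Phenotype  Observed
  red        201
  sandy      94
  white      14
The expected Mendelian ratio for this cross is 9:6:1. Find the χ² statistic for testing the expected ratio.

The 9:6:1 ratio has 16 parts, so with N = 309 the expected counts are:
  red: 309 × 9/16 = 173.8125
  sandy: 309 × 6/16 = 115.875
  white: 309 × 1/16 = 19.3125
χ² = Σ (O − E)² / E
  red: (201 − 173.8125)² / 173.8125 = 4.2526
  sandy: (94 − 115.875)² / 115.875 = 4.1296
  white: (14 − 19.3125)² / 19.3125 = 1.4614
χ² = 4.2526 + 4.1296 + 1.4614 = 9.8436 ≈ 9.844

9.844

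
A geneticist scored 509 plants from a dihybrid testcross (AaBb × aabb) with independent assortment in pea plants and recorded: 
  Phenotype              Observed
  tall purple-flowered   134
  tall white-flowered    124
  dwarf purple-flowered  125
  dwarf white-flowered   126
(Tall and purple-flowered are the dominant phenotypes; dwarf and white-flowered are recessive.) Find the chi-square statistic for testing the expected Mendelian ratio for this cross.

A dihybrid testcross with independent assortment gives a 1:1:1:1 ratio.
Under the 1:1:1:1 hypothesis (Σ ratio = 4, N = 509):
  tall purple-flowered: 509 × 1/4 = 127.25
  tall white-flowered: 509 × 1/4 = 127.25
  dwarf purple-flowered: 509 × 1/4 = 127.25
  dwarf white-flowered: 509 × 1/4 = 127.25
χ² = Σ (O − E)² / E
  tall purple-flowered: (134 − 127.25)² / 127.25 = 0.3581
  tall white-flowered: (124 − 127.25)² / 127.25 = 0.0830
  dwarf purple-flowered: (125 − 127.25)² / 127.25 = 0.0398
  dwarf white-flowered: (126 − 127.25)² / 127.25 = 0.0123
χ² = 0.3581 + 0.0830 + 0.0398 + 0.0123 = 0.4932 ≈ 0.493

0.493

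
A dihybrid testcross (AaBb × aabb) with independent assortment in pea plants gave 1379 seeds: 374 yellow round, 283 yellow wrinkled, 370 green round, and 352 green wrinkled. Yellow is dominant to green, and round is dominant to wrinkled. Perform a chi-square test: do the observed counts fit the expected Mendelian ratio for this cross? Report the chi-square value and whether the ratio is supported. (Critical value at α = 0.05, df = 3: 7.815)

15.544; not consistent

A dihybrid testcross with independent assortment gives a 1:1:1:1 ratio.
Total ratio parts = 4. Expected numbers out of 1379:
  yellow round: 1379 × 1/4 = 344.75
  yellow wrinkled: 1379 × 1/4 = 344.75
  green round: 1379 × 1/4 = 344.75
  green wrinkled: 1379 × 1/4 = 344.75
χ² = Σ (O − E)² / E
  yellow round: (374 − 344.75)² / 344.75 = 2.4817
  yellow wrinkled: (283 − 344.75)² / 344.75 = 11.0604
  green round: (370 − 344.75)² / 344.75 = 1.8493
  green wrinkled: (352 − 344.75)² / 344.75 = 0.1525
χ² = 2.4817 + 11.0604 + 1.8493 + 0.1525 = 15.5439 ≈ 15.544
Degrees of freedom = 4 − 1 = 3; critical value at α = 0.05 is 7.815.
Since 15.544 > 7.815, we reject the null hypothesis — the data do not fit the 1:1:1:1 ratio.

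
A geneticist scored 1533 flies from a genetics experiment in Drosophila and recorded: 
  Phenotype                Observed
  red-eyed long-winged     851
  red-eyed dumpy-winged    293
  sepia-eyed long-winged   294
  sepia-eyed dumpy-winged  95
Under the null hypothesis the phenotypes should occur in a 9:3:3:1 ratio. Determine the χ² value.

0.413

Total ratio parts = 16. Expected numbers out of 1533:
  red-eyed long-winged: 1533 × 9/16 = 862.3125
  red-eyed dumpy-winged: 1533 × 3/16 = 287.4375
  sepia-eyed long-winged: 1533 × 3/16 = 287.4375
  sepia-eyed dumpy-winged: 1533 × 1/16 = 95.8125
χ² = Σ (O − E)² / E
  red-eyed long-winged: (851 − 862.3125)² / 862.3125 = 0.1484
  red-eyed dumpy-winged: (293 − 287.4375)² / 287.4375 = 0.1076
  sepia-eyed long-winged: (294 − 287.4375)² / 287.4375 = 0.1498
  sepia-eyed dumpy-winged: (95 − 95.8125)² / 95.8125 = 0.0069
χ² = 0.1484 + 0.1076 + 0.1498 + 0.0069 = 0.4127 ≈ 0.413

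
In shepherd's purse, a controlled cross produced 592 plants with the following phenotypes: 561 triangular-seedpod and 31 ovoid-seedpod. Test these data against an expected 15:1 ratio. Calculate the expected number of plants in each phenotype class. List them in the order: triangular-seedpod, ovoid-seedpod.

The 15:1 ratio has 16 parts, so with N = 592 the expected counts are:
  triangular-seedpod: 592 × 15/16 = 555
  ovoid-seedpod: 592 × 1/16 = 37

555, 37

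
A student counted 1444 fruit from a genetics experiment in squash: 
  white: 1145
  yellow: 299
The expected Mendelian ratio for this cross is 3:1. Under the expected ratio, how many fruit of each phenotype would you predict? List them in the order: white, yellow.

1083, 361

Total ratio parts = 4. Expected numbers out of 1444:
  white: 1444 × 3/4 = 1083
  yellow: 1444 × 1/4 = 361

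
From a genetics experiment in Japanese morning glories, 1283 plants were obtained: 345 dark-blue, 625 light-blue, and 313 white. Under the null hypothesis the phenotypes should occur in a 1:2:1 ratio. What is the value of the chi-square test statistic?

2.445

The 1:2:1 ratio has 4 parts, so with N = 1283 the expected counts are:
  dark-blue: 1283 × 1/4 = 320.75
  light-blue: 1283 × 2/4 = 641.5
  white: 1283 × 1/4 = 320.75
χ² = Σ (O − E)² / E
  dark-blue: (345 − 320.75)² / 320.75 = 1.8334
  light-blue: (625 − 641.5)² / 641.5 = 0.4244
  white: (313 − 320.75)² / 320.75 = 0.1873
χ² = 1.8334 + 0.4244 + 0.1873 = 2.4451 ≈ 2.445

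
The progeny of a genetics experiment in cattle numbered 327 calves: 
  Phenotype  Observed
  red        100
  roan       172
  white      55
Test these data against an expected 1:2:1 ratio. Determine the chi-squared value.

13.269

The 1:2:1 ratio has 4 parts, so with N = 327 the expected counts are:
  red: 327 × 1/4 = 81.75
  roan: 327 × 2/4 = 163.5
  white: 327 × 1/4 = 81.75
χ² = Σ (O − E)² / E
  red: (100 − 81.75)² / 81.75 = 4.0742
  roan: (172 − 163.5)² / 163.5 = 0.4419
  white: (55 − 81.75)² / 81.75 = 8.7531
χ² = 4.0742 + 0.4419 + 8.7531 = 13.2692 ≈ 13.269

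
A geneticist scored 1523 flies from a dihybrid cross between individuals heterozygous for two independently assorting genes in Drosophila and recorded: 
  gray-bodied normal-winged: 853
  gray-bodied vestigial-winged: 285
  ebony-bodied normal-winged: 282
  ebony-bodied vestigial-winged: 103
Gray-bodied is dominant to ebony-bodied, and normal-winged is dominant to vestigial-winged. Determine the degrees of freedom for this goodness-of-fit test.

A dihybrid F₂ with independent assortment and complete dominance at both loci gives a 9:3:3:1 phenotypic ratio.
A goodness-of-fit test with 4 phenotype classes has df = 4 − 1 = 3.

3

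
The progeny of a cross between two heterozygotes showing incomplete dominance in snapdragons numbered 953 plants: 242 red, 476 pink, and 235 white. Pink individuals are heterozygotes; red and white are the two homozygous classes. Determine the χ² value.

With incomplete dominance, a heterozygote × heterozygote cross gives a 1:2:1 phenotypic ratio.
Expected counts for N = 953 under a 1:2:1 ratio (total parts = 4):
  red: 953 × 1/4 = 238.25
  pink: 953 × 2/4 = 476.5
  white: 953 × 1/4 = 238.25
χ² = Σ (O − E)² / E
  red: (242 − 238.25)² / 238.25 = 0.0590
  pink: (476 − 476.5)² / 476.5 = 0.0005
  white: (235 − 238.25)² / 238.25 = 0.0443
χ² = 0.0590 + 0.0005 + 0.0443 = 0.1038 ≈ 0.104

0.104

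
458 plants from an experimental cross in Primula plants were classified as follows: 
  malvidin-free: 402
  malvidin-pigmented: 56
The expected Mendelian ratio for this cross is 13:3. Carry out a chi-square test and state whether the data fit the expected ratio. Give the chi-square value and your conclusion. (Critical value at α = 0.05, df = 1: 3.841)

12.792; not consistent

The 13:3 ratio has 16 parts, so with N = 458 the expected counts are:
  malvidin-free: 458 × 13/16 = 372.125
  malvidin-pigmented: 458 × 3/16 = 85.875
χ² = Σ (O − E)² / E
  malvidin-free: (402 − 372.125)² / 372.125 = 2.3984
  malvidin-pigmented: (56 − 85.875)² / 85.875 = 10.3932
χ² = 2.3984 + 10.3932 = 12.7916 ≈ 12.792
Degrees of freedom = 2 − 1 = 1; critical value at α = 0.05 is 3.841.
Since 12.792 > 3.841, we reject the null hypothesis — the data do not fit the 13:3 ratio.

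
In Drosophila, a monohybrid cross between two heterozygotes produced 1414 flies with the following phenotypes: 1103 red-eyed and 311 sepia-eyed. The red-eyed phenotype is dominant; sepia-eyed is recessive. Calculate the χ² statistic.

For a monohybrid cross between heterozygotes with complete dominance, the expected phenotypic ratio is 3:1.
Under the 3:1 hypothesis (Σ ratio = 4, N = 1414):
  red-eyed: 1414 × 3/4 = 1060.5
  sepia-eyed: 1414 × 1/4 = 353.5
χ² = Σ (O − E)² / E
  red-eyed: (1103 − 1060.5)² / 1060.5 = 1.7032
  sepia-eyed: (311 − 353.5)² / 353.5 = 5.1096
χ² = 1.7032 + 5.1096 = 6.8128 ≈ 6.813

6.813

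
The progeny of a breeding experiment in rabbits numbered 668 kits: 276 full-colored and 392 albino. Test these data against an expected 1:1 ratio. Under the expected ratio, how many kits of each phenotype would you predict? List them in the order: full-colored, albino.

Total ratio parts = 2. Expected numbers out of 668:
  full-colored: 668 × 1/2 = 334
  albino: 668 × 1/2 = 334

334, 334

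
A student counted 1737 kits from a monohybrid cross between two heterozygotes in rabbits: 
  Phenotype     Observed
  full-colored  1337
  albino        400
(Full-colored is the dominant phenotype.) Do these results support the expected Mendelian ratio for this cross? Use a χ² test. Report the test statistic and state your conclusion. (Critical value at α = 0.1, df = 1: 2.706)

3.602; not consistent

For a monohybrid cross between heterozygotes with complete dominance, the expected phenotypic ratio is 3:1.
Under the 3:1 hypothesis (Σ ratio = 4, N = 1737):
  full-colored: 1737 × 3/4 = 1302.75
  albino: 1737 × 1/4 = 434.25
χ² = Σ (O − E)² / E
  full-colored: (1337 − 1302.75)² / 1302.75 = 0.9005
  albino: (400 − 434.25)² / 434.25 = 2.7014
χ² = 0.9005 + 2.7014 = 3.6019 ≈ 3.602
Degrees of freedom = 2 − 1 = 1; critical value at α = 0.1 is 2.706.
Since 3.602 > 2.706, we reject the null hypothesis — the data do not fit the 3:1 ratio.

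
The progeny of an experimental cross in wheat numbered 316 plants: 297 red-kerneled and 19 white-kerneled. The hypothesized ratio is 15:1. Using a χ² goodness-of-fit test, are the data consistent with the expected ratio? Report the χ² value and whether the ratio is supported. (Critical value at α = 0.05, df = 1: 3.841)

Expected counts for N = 316 under a 15:1 ratio (total parts = 16):
  red-kerneled: 316 × 15/16 = 296.25
  white-kerneled: 316 × 1/16 = 19.75
χ² = Σ (O − E)² / E
  red-kerneled: (297 − 296.25)² / 296.25 = 0.0019
  white-kerneled: (19 − 19.75)² / 19.75 = 0.0285
χ² = 0.0019 + 0.0285 = 0.0304 ≈ 0.030
Degrees of freedom = 2 − 1 = 1; critical value at α = 0.05 is 3.841.
Since 0.030 < 3.841, we fail to reject the null hypothesis — the data are consistent with the 15:1 ratio.

0.030; consistent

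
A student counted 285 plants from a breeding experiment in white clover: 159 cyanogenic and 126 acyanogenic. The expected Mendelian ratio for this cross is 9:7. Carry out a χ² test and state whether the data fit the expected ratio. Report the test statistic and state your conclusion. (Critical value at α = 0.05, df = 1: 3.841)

Expected counts for N = 285 under a 9:7 ratio (total parts = 16):
  cyanogenic: 285 × 9/16 = 160.3125
  acyanogenic: 285 × 7/16 = 124.6875
χ² = Σ (O − E)² / E
  cyanogenic: (159 − 160.3125)² / 160.3125 = 0.0107
  acyanogenic: (126 − 124.6875)² / 124.6875 = 0.0138
χ² = 0.0107 + 0.0138 = 0.0245 ≈ 0.025
Degrees of freedom = 2 − 1 = 1; critical value at α = 0.05 is 3.841.
Since 0.025 < 3.841, we fail to reject the null hypothesis — the data are consistent with the 9:7 ratio.

0.025; consistent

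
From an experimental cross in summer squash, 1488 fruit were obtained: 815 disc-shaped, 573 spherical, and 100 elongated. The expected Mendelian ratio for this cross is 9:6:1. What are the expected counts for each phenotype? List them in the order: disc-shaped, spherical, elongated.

Total ratio parts = 16. Expected numbers out of 1488:
  disc-shaped: 1488 × 9/16 = 837
  spherical: 1488 × 6/16 = 558
  elongated: 1488 × 1/16 = 93

837, 558, 93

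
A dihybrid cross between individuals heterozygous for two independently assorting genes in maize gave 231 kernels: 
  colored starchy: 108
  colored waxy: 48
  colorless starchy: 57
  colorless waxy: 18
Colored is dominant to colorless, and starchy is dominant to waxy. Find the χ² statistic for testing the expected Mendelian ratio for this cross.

9.416

A dihybrid F₂ with independent assortment and complete dominance at both loci gives a 9:3:3:1 phenotypic ratio.
The 9:3:3:1 ratio has 16 parts, so with N = 231 the expected counts are:
  colored starchy: 231 × 9/16 = 129.9375
  colored waxy: 231 × 3/16 = 43.3125
  colorless starchy: 231 × 3/16 = 43.3125
  colorless waxy: 231 × 1/16 = 14.4375
χ² = Σ (O − E)² / E
  colored starchy: (108 − 129.9375)² / 129.9375 = 3.7037
  colored waxy: (48 − 43.3125)² / 43.3125 = 0.5073
  colorless starchy: (57 − 43.3125)² / 43.3125 = 4.3255
  colorless waxy: (18 − 14.4375)² / 14.4375 = 0.8791
χ² = 3.7037 + 0.5073 + 4.3255 + 0.8791 = 9.4156 ≈ 9.416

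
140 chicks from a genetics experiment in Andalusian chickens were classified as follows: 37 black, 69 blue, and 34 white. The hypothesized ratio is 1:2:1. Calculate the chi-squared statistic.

0.157

Expected counts for N = 140 under a 1:2:1 ratio (total parts = 4):
  black: 140 × 1/4 = 35
  blue: 140 × 2/4 = 70
  white: 140 × 1/4 = 35
χ² = Σ (O − E)² / E
  black: (37 − 35)² / 35 = 0.1143
  blue: (69 − 70)² / 70 = 0.0143
  white: (34 − 35)² / 35 = 0.0286
χ² = 0.1143 + 0.0143 + 0.0286 = 0.1572 ≈ 0.157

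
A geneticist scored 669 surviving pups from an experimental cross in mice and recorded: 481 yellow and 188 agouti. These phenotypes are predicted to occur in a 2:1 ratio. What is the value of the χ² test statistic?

8.240

Under the 2:1 hypothesis (Σ ratio = 3, N = 669):
  yellow: 669 × 2/3 = 446
  agouti: 669 × 1/3 = 223
χ² = Σ (O − E)² / E
  yellow: (481 − 446)² / 446 = 2.7466
  agouti: (188 − 223)² / 223 = 5.4933
χ² = 2.7466 + 5.4933 = 8.2399 ≈ 8.240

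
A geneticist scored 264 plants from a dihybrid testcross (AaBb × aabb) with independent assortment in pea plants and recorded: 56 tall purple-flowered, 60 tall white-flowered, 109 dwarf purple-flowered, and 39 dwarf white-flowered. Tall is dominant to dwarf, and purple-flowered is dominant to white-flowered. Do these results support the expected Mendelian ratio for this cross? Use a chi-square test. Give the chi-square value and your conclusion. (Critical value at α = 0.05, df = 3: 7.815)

41.121; not consistent

A dihybrid testcross with independent assortment gives a 1:1:1:1 ratio.
The 1:1:1:1 ratio has 4 parts, so with N = 264 the expected counts are:
  tall purple-flowered: 264 × 1/4 = 66
  tall white-flowered: 264 × 1/4 = 66
  dwarf purple-flowered: 264 × 1/4 = 66
  dwarf white-flowered: 264 × 1/4 = 66
χ² = Σ (O − E)² / E
  tall purple-flowered: (56 − 66)² / 66 = 1.5152
  tall white-flowered: (60 − 66)² / 66 = 0.5455
  dwarf purple-flowered: (109 − 66)² / 66 = 28.0152
  dwarf white-flowered: (39 − 66)² / 66 = 11.0455
χ² = 1.5152 + 0.5455 + 28.0152 + 11.0455 = 41.1214 ≈ 41.121
Degrees of freedom = 4 − 1 = 3; critical value at α = 0.05 is 7.815.
Since 41.121 > 7.815, we reject the null hypothesis — the data do not fit the 1:1:1:1 ratio.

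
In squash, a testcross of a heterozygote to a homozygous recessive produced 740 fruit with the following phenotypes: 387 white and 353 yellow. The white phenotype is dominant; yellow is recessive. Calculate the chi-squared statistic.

1.562

A testcross of a heterozygote (Aa × aa) gives a 1:1 phenotypic ratio.
Expected counts for N = 740 under a 1:1 ratio (total parts = 2):
  white: 740 × 1/2 = 370
  yellow: 740 × 1/2 = 370
χ² = Σ (O − E)² / E
  white: (387 − 370)² / 370 = 0.7811
  yellow: (353 − 370)² / 370 = 0.7811
χ² = 0.7811 + 0.7811 = 1.5622 ≈ 1.562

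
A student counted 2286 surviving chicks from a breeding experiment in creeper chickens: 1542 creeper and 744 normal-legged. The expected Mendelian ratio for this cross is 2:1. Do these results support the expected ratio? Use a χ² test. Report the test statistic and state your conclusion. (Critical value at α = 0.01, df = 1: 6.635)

Under the 2:1 hypothesis (Σ ratio = 3, N = 2286):
  creeper: 2286 × 2/3 = 1524
  normal-legged: 2286 × 1/3 = 762
χ² = Σ (O − E)² / E
  creeper: (1542 − 1524)² / 1524 = 0.2126
  normal-legged: (744 − 762)² / 762 = 0.4252
χ² = 0.2126 + 0.4252 = 0.6378 ≈ 0.638
Degrees of freedom = 2 − 1 = 1; critical value at α = 0.01 is 6.635.
Since 0.638 < 6.635, we fail to reject the null hypothesis — the data are consistent with the 2:1 ratio.

0.638; consistent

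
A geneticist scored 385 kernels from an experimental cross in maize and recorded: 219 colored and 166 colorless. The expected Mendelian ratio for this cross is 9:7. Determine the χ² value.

0.063

Under the 9:7 hypothesis (Σ ratio = 16, N = 385):
  colored: 385 × 9/16 = 216.5625
  colorless: 385 × 7/16 = 168.4375
χ² = Σ (O − E)² / E
  colored: (219 − 216.5625)² / 216.5625 = 0.0274
  colorless: (166 − 168.4375)² / 168.4375 = 0.0353
χ² = 0.0274 + 0.0353 = 0.0627 ≈ 0.063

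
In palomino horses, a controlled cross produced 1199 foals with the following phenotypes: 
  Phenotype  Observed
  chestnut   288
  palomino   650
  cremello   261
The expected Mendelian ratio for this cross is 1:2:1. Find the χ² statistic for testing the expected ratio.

9.724

The 1:2:1 ratio has 4 parts, so with N = 1199 the expected counts are:
  chestnut: 1199 × 1/4 = 299.75
  palomino: 1199 × 2/4 = 599.5
  cremello: 1199 × 1/4 = 299.75
χ² = Σ (O − E)² / E
  chestnut: (288 − 299.75)² / 299.75 = 0.4606
  palomino: (650 − 599.5)² / 599.5 = 4.2540
  cremello: (261 − 299.75)² / 299.75 = 5.0094
χ² = 0.4606 + 4.2540 + 5.0094 = 9.724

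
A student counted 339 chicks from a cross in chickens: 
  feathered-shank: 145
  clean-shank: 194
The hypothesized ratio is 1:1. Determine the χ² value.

7.083

Total ratio parts = 2. Expected numbers out of 339:
  feathered-shank: 339 × 1/2 = 169.5
  clean-shank: 339 × 1/2 = 169.5
χ² = Σ (O − E)² / E
  feathered-shank: (145 − 169.5)² / 169.5 = 3.5413
  clean-shank: (194 − 169.5)² / 169.5 = 3.5413
χ² = 3.5413 + 3.5413 = 7.0826 ≈ 7.083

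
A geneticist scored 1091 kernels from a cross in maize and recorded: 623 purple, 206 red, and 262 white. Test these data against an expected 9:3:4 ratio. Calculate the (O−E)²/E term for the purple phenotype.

0.141

Under the 9:3:4 hypothesis (Σ ratio = 16, N = 1091):
  purple: 1091 × 9/16 = 613.6875
  red: 1091 × 3/16 = 204.5625
  white: 1091 × 4/16 = 272.75
Contribution of purple: (623 − 613.6875)² / 613.6875 = 0.1413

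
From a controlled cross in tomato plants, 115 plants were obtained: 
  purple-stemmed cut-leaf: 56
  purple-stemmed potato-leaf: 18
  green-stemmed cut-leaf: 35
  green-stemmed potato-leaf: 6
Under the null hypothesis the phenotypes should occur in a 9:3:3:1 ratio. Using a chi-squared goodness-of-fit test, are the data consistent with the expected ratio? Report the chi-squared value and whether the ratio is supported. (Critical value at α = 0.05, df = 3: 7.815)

Under the 9:3:3:1 hypothesis (Σ ratio = 16, N = 115):
  purple-stemmed cut-leaf: 115 × 9/16 = 64.6875
  purple-stemmed potato-leaf: 115 × 3/16 = 21.5625
  green-stemmed cut-leaf: 115 × 3/16 = 21.5625
  green-stemmed potato-leaf: 115 × 1/16 = 7.1875
χ² = Σ (O − E)² / E
  purple-stemmed cut-leaf: (56 − 64.6875)² / 64.6875 = 1.1667
  purple-stemmed potato-leaf: (18 − 21.5625)² / 21.5625 = 0.5886
  green-stemmed cut-leaf: (35 − 21.5625)² / 21.5625 = 8.3741
  green-stemmed potato-leaf: (6 − 7.1875)² / 7.1875 = 0.1962
χ² = 1.1667 + 0.5886 + 8.3741 + 0.1962 = 10.3256 ≈ 10.326
Degrees of freedom = 4 − 1 = 3; critical value at α = 0.05 is 7.815.
Since 10.326 > 7.815, we reject the null hypothesis — the data do not fit the 9:3:3:1 ratio.

10.326; not consistent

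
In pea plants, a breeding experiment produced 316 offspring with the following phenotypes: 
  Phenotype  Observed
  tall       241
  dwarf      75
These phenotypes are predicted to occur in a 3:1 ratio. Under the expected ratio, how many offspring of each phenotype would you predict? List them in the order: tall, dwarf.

Total ratio parts = 4. Expected numbers out of 316:
  tall: 316 × 3/4 = 237
  dwarf: 316 × 1/4 = 79

237, 79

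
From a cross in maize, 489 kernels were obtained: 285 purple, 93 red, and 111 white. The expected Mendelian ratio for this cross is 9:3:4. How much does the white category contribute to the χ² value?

1.035

Expected counts for N = 489 under a 9:3:4 ratio (total parts = 16):
  purple: 489 × 9/16 = 275.0625
  red: 489 × 3/16 = 91.6875
  white: 489 × 4/16 = 122.25
Contribution of white: (111 − 122.25)² / 122.25 = 1.0353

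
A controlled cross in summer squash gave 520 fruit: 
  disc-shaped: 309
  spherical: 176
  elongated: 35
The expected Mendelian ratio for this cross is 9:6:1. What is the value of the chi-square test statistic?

Expected counts for N = 520 under a 9:6:1 ratio (total parts = 16):
  disc-shaped: 520 × 9/16 = 292.5
  spherical: 520 × 6/16 = 195
  elongated: 520 × 1/16 = 32.5
χ² = Σ (O − E)² / E
  disc-shaped: (309 − 292.5)² / 292.5 = 0.9308
  spherical: (176 − 195)² / 195 = 1.8513
  elongated: (35 − 32.5)² / 32.5 = 0.1923
χ² = 0.9308 + 1.8513 + 0.1923 = 2.9744 ≈ 2.974

2.974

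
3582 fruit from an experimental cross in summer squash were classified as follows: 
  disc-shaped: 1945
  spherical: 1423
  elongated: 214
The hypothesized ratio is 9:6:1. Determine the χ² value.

7.594

Under the 9:6:1 hypothesis (Σ ratio = 16, N = 3582):
  disc-shaped: 3582 × 9/16 = 2014.875
  spherical: 3582 × 6/16 = 1343.25
  elongated: 3582 × 1/16 = 223.875
χ² = Σ (O − E)² / E
  disc-shaped: (1945 − 2014.875)² / 2014.875 = 2.4232
  spherical: (1423 − 1343.25)² / 1343.25 = 4.7348
  elongated: (214 − 223.875)² / 223.875 = 0.4356
χ² = 2.4232 + 4.7348 + 0.4356 = 7.5936 ≈ 7.594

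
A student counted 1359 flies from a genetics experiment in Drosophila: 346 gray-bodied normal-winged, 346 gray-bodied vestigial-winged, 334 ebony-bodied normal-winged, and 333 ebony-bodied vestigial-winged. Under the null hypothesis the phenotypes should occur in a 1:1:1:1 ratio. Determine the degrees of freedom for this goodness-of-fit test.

3

A goodness-of-fit test with 4 phenotype classes has df = 4 − 1 = 3.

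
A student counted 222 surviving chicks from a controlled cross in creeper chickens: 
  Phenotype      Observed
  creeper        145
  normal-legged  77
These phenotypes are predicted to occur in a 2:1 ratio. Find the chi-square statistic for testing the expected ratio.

Expected counts for N = 222 under a 2:1 ratio (total parts = 3):
  creeper: 222 × 2/3 = 148
  normal-legged: 222 × 1/3 = 74
χ² = Σ (O − E)² / E
  creeper: (145 − 148)² / 148 = 0.0608
  normal-legged: (77 − 74)² / 74 = 0.1216
χ² = 0.0608 + 0.1216 = 0.1824 ≈ 0.182

0.182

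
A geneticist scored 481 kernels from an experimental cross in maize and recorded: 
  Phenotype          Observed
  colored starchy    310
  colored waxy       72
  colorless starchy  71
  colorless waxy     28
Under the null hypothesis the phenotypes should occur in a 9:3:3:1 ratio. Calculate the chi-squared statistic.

13.640

Total ratio parts = 16. Expected numbers out of 481:
  colored starchy: 481 × 9/16 = 270.5625
  colored waxy: 481 × 3/16 = 90.1875
  colorless starchy: 481 × 3/16 = 90.1875
  colorless waxy: 481 × 1/16 = 30.0625
χ² = Σ (O − E)² / E
  colored starchy: (310 − 270.5625)² / 270.5625 = 5.7485
  colored waxy: (72 − 90.1875)² / 90.1875 = 3.6677
  colorless starchy: (71 − 90.1875)² / 90.1875 = 4.0822
  colorless waxy: (28 − 30.0625)² / 30.0625 = 0.1415
χ² = 5.7485 + 3.6677 + 4.0822 + 0.1415 = 13.6399 ≈ 13.640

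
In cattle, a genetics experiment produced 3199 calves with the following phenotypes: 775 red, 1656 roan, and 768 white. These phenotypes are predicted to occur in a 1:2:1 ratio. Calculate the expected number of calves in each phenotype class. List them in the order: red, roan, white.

799.75, 1599.5, 799.75

Expected counts for N = 3199 under a 1:2:1 ratio (total parts = 4):
  red: 3199 × 1/4 = 799.75
  roan: 3199 × 2/4 = 1599.5
  white: 3199 × 1/4 = 799.75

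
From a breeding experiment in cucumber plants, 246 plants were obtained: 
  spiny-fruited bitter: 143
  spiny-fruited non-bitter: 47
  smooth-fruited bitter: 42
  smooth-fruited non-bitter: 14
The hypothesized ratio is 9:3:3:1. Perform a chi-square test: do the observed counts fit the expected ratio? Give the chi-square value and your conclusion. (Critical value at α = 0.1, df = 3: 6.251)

0.663; consistent

Under the 9:3:3:1 hypothesis (Σ ratio = 16, N = 246):
  spiny-fruited bitter: 246 × 9/16 = 138.375
  spiny-fruited non-bitter: 246 × 3/16 = 46.125
  smooth-fruited bitter: 246 × 3/16 = 46.125
  smooth-fruited non-bitter: 246 × 1/16 = 15.375
χ² = Σ (O − E)² / E
  spiny-fruited bitter: (143 − 138.375)² / 138.375 = 0.1546
  spiny-fruited non-bitter: (47 − 46.125)² / 46.125 = 0.0166
  smooth-fruited bitter: (42 − 46.125)² / 46.125 = 0.3689
  smooth-fruited non-bitter: (14 − 15.375)² / 15.375 = 0.1230
χ² = 0.1546 + 0.0166 + 0.3689 + 0.1230 = 0.6631 ≈ 0.663
Degrees of freedom = 4 − 1 = 3; critical value at α = 0.1 is 6.251.
Since 0.663 < 6.251, we fail to reject the null hypothesis — the data are consistent with the 9:3:3:1 ratio.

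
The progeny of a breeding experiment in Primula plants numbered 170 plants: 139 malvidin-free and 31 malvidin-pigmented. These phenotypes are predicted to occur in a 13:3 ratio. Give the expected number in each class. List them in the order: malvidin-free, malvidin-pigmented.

138.125, 31.875

Total ratio parts = 16. Expected numbers out of 170:
  malvidin-free: 170 × 13/16 = 138.125
  malvidin-pigmented: 170 × 3/16 = 31.875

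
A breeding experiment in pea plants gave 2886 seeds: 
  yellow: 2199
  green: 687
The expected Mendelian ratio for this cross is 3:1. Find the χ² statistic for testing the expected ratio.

Under the 3:1 hypothesis (Σ ratio = 4, N = 2886):
  yellow: 2886 × 3/4 = 2164.5
  green: 2886 × 1/4 = 721.5
χ² = Σ (O − E)² / E
  yellow: (2199 − 2164.5)² / 2164.5 = 0.5499
  green: (687 − 721.5)² / 721.5 = 1.6497
χ² = 0.5499 + 1.6497 = 2.1996 ≈ 2.200

2.200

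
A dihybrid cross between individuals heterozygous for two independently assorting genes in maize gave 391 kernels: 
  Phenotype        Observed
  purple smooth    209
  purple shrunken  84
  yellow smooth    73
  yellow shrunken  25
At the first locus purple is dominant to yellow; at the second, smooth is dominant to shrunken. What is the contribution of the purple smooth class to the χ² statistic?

A dihybrid F₂ with independent assortment and complete dominance at both loci gives a 9:3:3:1 phenotypic ratio.
Expected counts for N = 391 under a 9:3:3:1 ratio (total parts = 16):
  purple smooth: 391 × 9/16 = 219.9375
  purple shrunken: 391 × 3/16 = 73.3125
  yellow smooth: 391 × 3/16 = 73.3125
  yellow shrunken: 391 × 1/16 = 24.4375
Contribution of purple smooth: (209 − 219.9375)² / 219.9375 = 0.5439

0.544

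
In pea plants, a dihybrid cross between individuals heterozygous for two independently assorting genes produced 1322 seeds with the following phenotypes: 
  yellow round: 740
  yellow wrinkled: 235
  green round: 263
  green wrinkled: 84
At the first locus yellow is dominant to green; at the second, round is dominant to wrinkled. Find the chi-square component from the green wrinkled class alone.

0.023

A dihybrid F₂ with independent assortment and complete dominance at both loci gives a 9:3:3:1 phenotypic ratio.
The 9:3:3:1 ratio has 16 parts, so with N = 1322 the expected counts are:
  yellow round: 1322 × 9/16 = 743.625
  yellow wrinkled: 1322 × 3/16 = 247.875
  green round: 1322 × 3/16 = 247.875
  green wrinkled: 1322 × 1/16 = 82.625
Contribution of green wrinkled: (84 − 82.625)² / 82.625 = 0.0229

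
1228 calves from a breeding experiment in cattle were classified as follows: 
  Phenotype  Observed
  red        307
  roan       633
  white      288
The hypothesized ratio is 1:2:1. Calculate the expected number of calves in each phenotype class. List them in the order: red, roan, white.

307, 614, 307

The 1:2:1 ratio has 4 parts, so with N = 1228 the expected counts are:
  red: 1228 × 1/4 = 307
  roan: 1228 × 2/4 = 614
  white: 1228 × 1/4 = 307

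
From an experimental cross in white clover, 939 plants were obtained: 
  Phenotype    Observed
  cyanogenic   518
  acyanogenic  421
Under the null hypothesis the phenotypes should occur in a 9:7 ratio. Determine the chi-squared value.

The 9:7 ratio has 16 parts, so with N = 939 the expected counts are:
  cyanogenic: 939 × 9/16 = 528.1875
  acyanogenic: 939 × 7/16 = 410.8125
χ² = Σ (O − E)² / E
  cyanogenic: (518 − 528.1875)² / 528.1875 = 0.1965
  acyanogenic: (421 − 410.8125)² / 410.8125 = 0.2526
χ² = 0.1965 + 0.2526 = 0.4491 ≈ 0.449

0.449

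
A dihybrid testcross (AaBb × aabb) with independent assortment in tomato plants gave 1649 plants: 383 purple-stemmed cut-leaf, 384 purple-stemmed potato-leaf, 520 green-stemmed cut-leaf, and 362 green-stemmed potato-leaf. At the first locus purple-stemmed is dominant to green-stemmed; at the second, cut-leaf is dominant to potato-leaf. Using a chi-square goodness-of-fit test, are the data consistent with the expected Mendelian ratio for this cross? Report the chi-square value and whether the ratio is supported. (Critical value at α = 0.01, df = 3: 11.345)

A dihybrid testcross with independent assortment gives a 1:1:1:1 ratio.
Total ratio parts = 4. Expected numbers out of 1649:
  purple-stemmed cut-leaf: 1649 × 1/4 = 412.25
  purple-stemmed potato-leaf: 1649 × 1/4 = 412.25
  green-stemmed cut-leaf: 1649 × 1/4 = 412.25
  green-stemmed potato-leaf: 1649 × 1/4 = 412.25
χ² = Σ (O − E)² / E
  purple-stemmed cut-leaf: (383 − 412.25)² / 412.25 = 2.0753
  purple-stemmed potato-leaf: (384 − 412.25)² / 412.25 = 1.9359
  green-stemmed cut-leaf: (520 − 412.25)² / 412.25 = 28.1627
  green-stemmed potato-leaf: (362 − 412.25)² / 412.25 = 6.1251
χ² = 2.0753 + 1.9359 + 28.1627 + 6.1251 = 38.299
Degrees of freedom = 4 − 1 = 3; critical value at α = 0.01 is 11.345.
Since 38.299 > 11.345, we reject the null hypothesis — the data do not fit the 1:1:1:1 ratio.

38.299; not consistent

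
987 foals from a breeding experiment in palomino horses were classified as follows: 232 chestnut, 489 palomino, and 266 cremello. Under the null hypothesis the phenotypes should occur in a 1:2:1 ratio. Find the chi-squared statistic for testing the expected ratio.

2.425

Total ratio parts = 4. Expected numbers out of 987:
  chestnut: 987 × 1/4 = 246.75
  palomino: 987 × 2/4 = 493.5
  cremello: 987 × 1/4 = 246.75
χ² = Σ (O − E)² / E
  chestnut: (232 − 246.75)² / 246.75 = 0.8817
  palomino: (489 − 493.5)² / 493.5 = 0.0410
  cremello: (266 − 246.75)² / 246.75 = 1.5018
χ² = 0.8817 + 0.0410 + 1.5018 = 2.4245 ≈ 2.425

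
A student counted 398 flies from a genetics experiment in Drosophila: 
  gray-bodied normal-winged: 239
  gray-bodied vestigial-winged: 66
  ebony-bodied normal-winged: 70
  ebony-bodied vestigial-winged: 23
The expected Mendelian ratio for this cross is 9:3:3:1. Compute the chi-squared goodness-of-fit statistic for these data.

Under the 9:3:3:1 hypothesis (Σ ratio = 16, N = 398):
  gray-bodied normal-winged: 398 × 9/16 = 223.875
  gray-bodied vestigial-winged: 398 × 3/16 = 74.625
  ebony-bodied normal-winged: 398 × 3/16 = 74.625
  ebony-bodied vestigial-winged: 398 × 1/16 = 24.875
χ² = Σ (O − E)² / E
  gray-bodied normal-winged: (239 − 223.875)² / 223.875 = 1.0218
  gray-bodied vestigial-winged: (66 − 74.625)² / 74.625 = 0.9969
  ebony-bodied normal-winged: (70 − 74.625)² / 74.625 = 0.2866
  ebony-bodied vestigial-winged: (23 − 24.875)² / 24.875 = 0.1413
χ² = 1.0218 + 0.9969 + 0.2866 + 0.1413 = 2.4466 ≈ 2.447

2.447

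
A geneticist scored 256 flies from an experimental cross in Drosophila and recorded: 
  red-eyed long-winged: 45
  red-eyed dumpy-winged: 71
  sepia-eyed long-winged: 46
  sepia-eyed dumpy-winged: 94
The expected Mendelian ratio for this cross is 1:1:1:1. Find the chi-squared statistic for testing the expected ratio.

25.531

Expected counts for N = 256 under a 1:1:1:1 ratio (total parts = 4):
  red-eyed long-winged: 256 × 1/4 = 64
  red-eyed dumpy-winged: 256 × 1/4 = 64
  sepia-eyed long-winged: 256 × 1/4 = 64
  sepia-eyed dumpy-winged: 256 × 1/4 = 64
χ² = Σ (O − E)² / E
  red-eyed long-winged: (45 − 64)² / 64 = 5.6406
  red-eyed dumpy-winged: (71 − 64)² / 64 = 0.7656
  sepia-eyed long-winged: (46 − 64)² / 64 = 5.0625
  sepia-eyed dumpy-winged: (94 − 64)² / 64 = 14.0625
χ² = 5.6406 + 0.7656 + 5.0625 + 14.0625 = 25.5312 ≈ 25.531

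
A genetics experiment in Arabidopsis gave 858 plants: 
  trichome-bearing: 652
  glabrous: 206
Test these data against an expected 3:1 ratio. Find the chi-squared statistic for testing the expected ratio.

0.449

The 3:1 ratio has 4 parts, so with N = 858 the expected counts are:
  trichome-bearing: 858 × 3/4 = 643.5
  glabrous: 858 × 1/4 = 214.5
χ² = Σ (O − E)² / E
  trichome-bearing: (652 − 643.5)² / 643.5 = 0.1123
  glabrous: (206 − 214.5)² / 214.5 = 0.3368
χ² = 0.1123 + 0.3368 = 0.4491 ≈ 0.449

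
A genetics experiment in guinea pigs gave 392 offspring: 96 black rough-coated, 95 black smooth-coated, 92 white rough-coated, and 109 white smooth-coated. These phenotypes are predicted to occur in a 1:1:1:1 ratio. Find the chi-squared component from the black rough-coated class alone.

Expected counts for N = 392 under a 1:1:1:1 ratio (total parts = 4):
  black rough-coated: 392 × 1/4 = 98
  black smooth-coated: 392 × 1/4 = 98
  white rough-coated: 392 × 1/4 = 98
  white smooth-coated: 392 × 1/4 = 98
Contribution of black rough-coated: (96 − 98)² / 98 = 0.0408

0.041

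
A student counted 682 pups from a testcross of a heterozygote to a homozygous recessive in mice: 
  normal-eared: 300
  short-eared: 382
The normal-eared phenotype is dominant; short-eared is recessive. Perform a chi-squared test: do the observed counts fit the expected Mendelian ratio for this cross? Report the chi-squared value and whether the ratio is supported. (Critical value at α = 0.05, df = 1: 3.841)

9.859; not consistent

A testcross of a heterozygote (Aa × aa) gives a 1:1 phenotypic ratio.
The 1:1 ratio has 2 parts, so with N = 682 the expected counts are:
  normal-eared: 682 × 1/2 = 341
  short-eared: 682 × 1/2 = 341
χ² = Σ (O − E)² / E
  normal-eared: (300 − 341)² / 341 = 4.9296
  short-eared: (382 − 341)² / 341 = 4.9296
χ² = 4.9296 + 4.9296 = 9.8592 ≈ 9.859
Degrees of freedom = 2 − 1 = 1; critical value at α = 0.05 is 3.841.
Since 9.859 > 3.841, we reject the null hypothesis — the data do not fit the 1:1 ratio.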